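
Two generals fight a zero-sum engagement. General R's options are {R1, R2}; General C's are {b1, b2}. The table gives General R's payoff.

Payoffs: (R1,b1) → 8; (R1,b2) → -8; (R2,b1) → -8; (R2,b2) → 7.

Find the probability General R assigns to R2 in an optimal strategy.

16/31

Row minima: R1 → -8, R2 → -8; maximin = -8.
Column maxima: b1 → 8, b2 → 7; minimax = 7.
-8 ≠ 7, so there is no saddle point; optimal play is mixed.
Let General R play R1 with probability p. Expected payoff against b1: 8p + (-8)(1−p) = 16p − 8; against b2: (-8)p + 7(1−p) = −15p + 7.
Setting these equal: 16p − 8 = −15p + 7 ⇒ 31p = 15 ⇒ p = 15/31, and the value is (16)·(15/31) − 8 = -8/31.
For General C: with q = P(b1), equating R1's and R2's payoffs gives 16q − 8 = −15q + 7 ⇒ q = 15/31.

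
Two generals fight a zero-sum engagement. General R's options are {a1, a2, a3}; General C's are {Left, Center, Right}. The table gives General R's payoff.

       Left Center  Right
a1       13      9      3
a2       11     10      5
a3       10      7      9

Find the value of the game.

55/7

Row minima: a1 → 3, a2 → 5, a3 → 7; maximin = 7.
Column maxima: Left → 13, Center → 10, Right → 9; minimax = 9.
7 ≠ 9, so there is no saddle point; optimal play is mixed.
Left is strictly dominated by Center (it gives General R strictly more in every row), so General C never plays it.
With Left eliminated, a1 is strictly dominated by a2 (a2 gives General R strictly more in every remaining column), so General R never plays it.
On the remaining 2×2 (a2, a3 vs Center, Right):
Let General R play a2 with probability p. Expected payoff against Center: 10p + 7(1−p) = 3p + 7; against Right: 5p + 9(1−p) = −4p + 9.
Setting these equal: 3p + 7 = −4p + 9 ⇒ 7p = 2 ⇒ p = 2/7, and the value is (3)·(2/7) + 7 = 55/7.
For General C: with q = P(Center), equating a2's and a3's payoffs gives 5q + 5 = −2q + 9 ⇒ q = 4/7.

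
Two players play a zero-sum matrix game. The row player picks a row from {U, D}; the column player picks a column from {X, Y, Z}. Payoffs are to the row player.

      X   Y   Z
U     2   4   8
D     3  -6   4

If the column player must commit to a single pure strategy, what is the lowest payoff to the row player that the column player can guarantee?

Column maxima: X → 3, Y → 4, Z → 8.
The smallest of these is 3.

3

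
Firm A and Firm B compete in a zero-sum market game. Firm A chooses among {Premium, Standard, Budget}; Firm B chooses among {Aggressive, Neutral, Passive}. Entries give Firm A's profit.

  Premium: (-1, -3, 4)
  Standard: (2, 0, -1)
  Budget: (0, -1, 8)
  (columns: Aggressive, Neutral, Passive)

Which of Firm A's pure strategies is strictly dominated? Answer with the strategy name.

Premium

Budget gives a strictly higher payoff than Premium against every column: 0 > -1, -1 > -3, 8 > 4.
So Premium is strictly dominated and Firm A never plays it.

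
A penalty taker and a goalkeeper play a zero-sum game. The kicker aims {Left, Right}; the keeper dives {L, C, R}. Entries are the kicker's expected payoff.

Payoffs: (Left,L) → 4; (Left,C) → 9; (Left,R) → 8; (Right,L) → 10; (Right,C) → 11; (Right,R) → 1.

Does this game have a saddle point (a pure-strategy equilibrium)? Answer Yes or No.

No

Row minima: Left → 4, Right → 1; maximin = 4.
Column maxima: L → 10, C → 11, R → 8; minimax = 8.
4 ≠ 8, so no pure-strategy equilibrium exists.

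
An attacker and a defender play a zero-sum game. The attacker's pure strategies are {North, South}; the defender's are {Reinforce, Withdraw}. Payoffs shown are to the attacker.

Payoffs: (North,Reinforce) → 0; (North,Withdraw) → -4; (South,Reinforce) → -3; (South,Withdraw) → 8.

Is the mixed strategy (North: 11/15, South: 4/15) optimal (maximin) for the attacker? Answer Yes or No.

Against Reinforce this mix gives (11/15)·0 + (4/15)·(-3) = -4/5.
Against Withdraw this mix gives (11/15)·(-4) + (4/15)·8 = -4/5.
All of the defender's active replies (Reinforce, Withdraw) yield -4/5, and no column does worse for the attacker. The mix makes the defender indifferent and guarantees -4/5, so it is optimal.

Yes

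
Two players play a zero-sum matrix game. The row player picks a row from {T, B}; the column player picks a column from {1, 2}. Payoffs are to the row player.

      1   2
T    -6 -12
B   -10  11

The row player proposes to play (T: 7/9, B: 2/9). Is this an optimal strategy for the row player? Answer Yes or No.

Yes

Against 1 this mix gives (7/9)·(-6) + (2/9)·(-10) = -62/9.
Against 2 this mix gives (7/9)·(-12) + (2/9)·11 = -62/9.
All of the column player's active replies (1, 2) yield -62/9, and no column does worse for the row player. The mix makes the column player indifferent and guarantees -62/9, so it is optimal.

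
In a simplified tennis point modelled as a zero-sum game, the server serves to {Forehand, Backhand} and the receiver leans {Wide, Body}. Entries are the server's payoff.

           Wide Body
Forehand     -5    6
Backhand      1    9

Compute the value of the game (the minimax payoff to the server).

1

Row minima: Forehand → -5, Backhand → 1; maximin = 1.
Column maxima: Wide → 1, Body → 9; minimax = 1.
Since maximin = minimax = 1, there is a saddle point and the value is 1.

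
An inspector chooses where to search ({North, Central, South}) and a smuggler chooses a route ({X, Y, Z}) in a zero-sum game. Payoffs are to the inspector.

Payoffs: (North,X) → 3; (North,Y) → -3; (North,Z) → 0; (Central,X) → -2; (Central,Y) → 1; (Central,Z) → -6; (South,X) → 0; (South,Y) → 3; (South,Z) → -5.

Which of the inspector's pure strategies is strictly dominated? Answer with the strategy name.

Central

South gives a strictly higher payoff than Central against every column: 0 > -2, 3 > 1, -5 > -6.
So Central is strictly dominated and the inspector never plays it.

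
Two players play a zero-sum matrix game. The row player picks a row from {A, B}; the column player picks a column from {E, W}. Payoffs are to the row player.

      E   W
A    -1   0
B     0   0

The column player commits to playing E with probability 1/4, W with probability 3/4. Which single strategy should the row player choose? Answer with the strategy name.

B

Expected payoff of A: (1/4)·(-1) + (3/4)·0 = -1/4.
Expected payoff of B: (1/4)·0 + (3/4)·0 = 0.
The largest is 0, so the row player's best response is B.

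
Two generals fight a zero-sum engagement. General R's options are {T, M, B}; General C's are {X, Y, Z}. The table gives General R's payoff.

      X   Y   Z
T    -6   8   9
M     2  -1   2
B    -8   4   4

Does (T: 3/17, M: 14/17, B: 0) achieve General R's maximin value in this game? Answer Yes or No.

Against X this mix gives (3/17)·(-6) + (14/17)·2 = 10/17.
Against Y this mix gives (3/17)·8 + (14/17)·(-1) = 10/17.
Against Z this mix gives (3/17)·9 + (14/17)·2 = 55/17.
All of General C's active replies (X, Y) yield 10/17, and no column does worse for General R. The mix makes General C indifferent and guarantees 10/17, so it is optimal.

Yes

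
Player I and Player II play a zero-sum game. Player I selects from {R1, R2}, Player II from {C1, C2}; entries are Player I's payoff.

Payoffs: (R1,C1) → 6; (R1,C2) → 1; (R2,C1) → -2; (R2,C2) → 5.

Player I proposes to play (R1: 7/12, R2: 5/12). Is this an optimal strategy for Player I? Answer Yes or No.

Yes

Against C1 this mix gives (7/12)·6 + (5/12)·(-2) = 8/3.
Against C2 this mix gives (7/12)·1 + (5/12)·5 = 8/3.
All of Player II's active replies (C1, C2) yield 8/3, and no column does worse for Player I. The mix makes Player II indifferent and guarantees 8/3, so it is optimal.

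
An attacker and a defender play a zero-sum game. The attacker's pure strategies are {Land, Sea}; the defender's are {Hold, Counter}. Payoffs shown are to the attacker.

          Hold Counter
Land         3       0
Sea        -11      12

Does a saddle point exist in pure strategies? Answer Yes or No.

Row minima: Land → 0, Sea → -11; maximin = 0.
Column maxima: Hold → 3, Counter → 12; minimax = 3.
0 ≠ 3, so no pure-strategy equilibrium exists.

No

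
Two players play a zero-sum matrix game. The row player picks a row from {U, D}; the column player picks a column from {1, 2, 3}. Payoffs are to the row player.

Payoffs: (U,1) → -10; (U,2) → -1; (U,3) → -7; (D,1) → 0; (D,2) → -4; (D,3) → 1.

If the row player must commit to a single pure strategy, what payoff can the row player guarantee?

-4

Row minima: U → -10, D → -4.
The best of these is -4.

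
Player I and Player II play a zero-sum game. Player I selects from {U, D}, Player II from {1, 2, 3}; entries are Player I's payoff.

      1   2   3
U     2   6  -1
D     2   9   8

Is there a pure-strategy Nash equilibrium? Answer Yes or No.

Row minima: U → -1, D → 2; maximin = 2.
Column maxima: 1 → 2, 2 → 9, 3 → 8; minimax = 2.
maximin = minimax = 2, so a saddle point exists.

Yes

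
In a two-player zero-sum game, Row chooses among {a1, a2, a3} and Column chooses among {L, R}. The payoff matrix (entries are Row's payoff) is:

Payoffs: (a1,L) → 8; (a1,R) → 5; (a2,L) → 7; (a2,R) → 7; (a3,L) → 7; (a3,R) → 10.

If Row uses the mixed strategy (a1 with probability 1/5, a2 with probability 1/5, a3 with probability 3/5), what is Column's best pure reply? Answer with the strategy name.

If Column plays L, Row's expected payoff is (1/5)·8 + (1/5)·7 + (3/5)·7 = 36/5.
If Column plays R, Row's expected payoff is (1/5)·5 + (1/5)·7 + (3/5)·10 = 42/5.
Column minimizes Row's payoff; the smallest is 36/5, so the best response is L.

L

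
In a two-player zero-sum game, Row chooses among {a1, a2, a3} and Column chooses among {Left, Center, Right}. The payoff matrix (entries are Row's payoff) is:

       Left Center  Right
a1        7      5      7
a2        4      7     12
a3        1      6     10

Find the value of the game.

Row minima: a1 → 5, a2 → 4, a3 → 1; maximin = 5.
Column maxima: Left → 7, Center → 7, Right → 12; minimax = 7.
5 ≠ 7, so there is no saddle point; optimal play is mixed.
a3 is strictly dominated by a2, so Row never plays it.
Right is strictly dominated by Center (it gives Row strictly more in every row), so Column never plays it.
On the remaining 2×2 (a1, a2 vs Left, Center):
Let Row play a1 with probability p. Expected payoff against Left: 7p + 4(1−p) = 3p + 4; against Center: 5p + 7(1−p) = −2p + 7.
Setting these equal: 3p + 4 = −2p + 7 ⇒ 5p = 3 ⇒ p = 3/5, and the value is (3)·(3/5) + 4 = 29/5.
For Column: with q = P(Left), equating a1's and a2's payoffs gives 2q + 5 = −3q + 7 ⇒ q = 2/5.

29/5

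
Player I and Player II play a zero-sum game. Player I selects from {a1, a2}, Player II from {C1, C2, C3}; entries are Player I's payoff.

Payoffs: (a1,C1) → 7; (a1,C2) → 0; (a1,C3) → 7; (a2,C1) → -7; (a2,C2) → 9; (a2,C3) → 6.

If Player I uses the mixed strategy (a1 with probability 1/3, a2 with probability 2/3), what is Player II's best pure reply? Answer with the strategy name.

C1

If Player II plays C1, Player I's expected payoff is (1/3)·7 + (2/3)·(-7) = -7/3.
If Player II plays C2, Player I's expected payoff is (1/3)·0 + (2/3)·9 = 6.
If Player II plays C3, Player I's expected payoff is (1/3)·7 + (2/3)·6 = 19/3.
Player II minimizes Player I's payoff; the smallest is -7/3, so the best response is C1.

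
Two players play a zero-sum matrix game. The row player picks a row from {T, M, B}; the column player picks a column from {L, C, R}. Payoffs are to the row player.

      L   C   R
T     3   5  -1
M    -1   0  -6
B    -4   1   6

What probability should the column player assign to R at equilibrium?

Row minima: T → -1, M → -6, B → -4; maximin = -1.
Column maxima: L → 3, C → 5, R → 6; minimax = 3.
-1 ≠ 3, so there is no saddle point; optimal play is mixed.
M is strictly dominated by T, so the row player never plays it.
C is strictly dominated by L (it gives the row player strictly more in every row), so the column player never plays it.
On the remaining 2×2 (T, B vs L, R):
Let the row player play T with probability p. Expected payoff against L: 3p + (-4)(1−p) = 7p − 4; against R: (-1)p + 6(1−p) = −7p + 6.
Setting these equal: 7p − 4 = −7p + 6 ⇒ 14p = 10 ⇒ p = 5/7, and the value is (7)·(5/7) − 4 = 1.
For the column player: with q = P(L), equating T's and B's payoffs gives 4q − 1 = −10q + 6 ⇒ q = 1/2.

1/2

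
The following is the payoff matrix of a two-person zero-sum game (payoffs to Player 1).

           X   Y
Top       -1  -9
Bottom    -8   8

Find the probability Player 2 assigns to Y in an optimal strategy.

Row minima: Top → -9, Bottom → -8; maximin = -8.
Column maxima: X → -1, Y → 8; minimax = -1.
-8 ≠ -1, so there is no saddle point; optimal play is mixed.
Let Player 1 play Top with probability p. Expected payoff against X: (-1)p + (-8)(1−p) = 7p − 8; against Y: (-9)p + 8(1−p) = −17p + 8.
Setting these equal: 7p − 8 = −17p + 8 ⇒ 24p = 16 ⇒ p = 2/3, and the value is (7)·(2/3) − 8 = -10/3.
For Player 2: with q = P(X), equating Top's and Bottom's payoffs gives 8q − 9 = −16q + 8 ⇒ q = 17/24.

7/24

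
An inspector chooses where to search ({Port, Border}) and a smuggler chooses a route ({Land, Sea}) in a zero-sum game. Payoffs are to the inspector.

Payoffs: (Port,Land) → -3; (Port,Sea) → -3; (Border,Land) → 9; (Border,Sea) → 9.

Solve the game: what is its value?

Row minima: Port → -3, Border → 9; maximin = 9.
Column maxima: Land → 9, Sea → 9; minimax = 9.
Since maximin = minimax = 9, there is a saddle point and the value is 9.

9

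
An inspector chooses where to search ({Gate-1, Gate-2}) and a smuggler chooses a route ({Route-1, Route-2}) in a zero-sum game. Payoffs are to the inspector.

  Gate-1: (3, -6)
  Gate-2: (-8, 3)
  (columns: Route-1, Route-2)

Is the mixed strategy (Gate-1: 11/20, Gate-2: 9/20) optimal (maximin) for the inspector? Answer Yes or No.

Yes

Against Route-1 this mix gives (11/20)·3 + (9/20)·(-8) = -39/20.
Against Route-2 this mix gives (11/20)·(-6) + (9/20)·3 = -39/20.
All of the smuggler's active replies (Route-1, Route-2) yield -39/20, and no column does worse for the inspector. The mix makes the smuggler indifferent and guarantees -39/20, so it is optimal.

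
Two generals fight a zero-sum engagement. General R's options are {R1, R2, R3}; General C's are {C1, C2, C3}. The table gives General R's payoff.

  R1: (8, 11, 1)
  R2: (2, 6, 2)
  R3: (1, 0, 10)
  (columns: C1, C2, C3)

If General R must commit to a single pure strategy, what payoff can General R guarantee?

Row minima: R1 → 1, R2 → 2, R3 → 0.
The best of these is 2.

2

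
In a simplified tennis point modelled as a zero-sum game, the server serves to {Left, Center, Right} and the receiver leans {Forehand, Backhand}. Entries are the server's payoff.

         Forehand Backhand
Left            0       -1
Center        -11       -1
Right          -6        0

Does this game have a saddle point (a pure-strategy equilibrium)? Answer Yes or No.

No

Row minima: Left → -1, Center → -11, Right → -6; maximin = -1.
Column maxima: Forehand → 0, Backhand → 0; minimax = 0.
-1 ≠ 0, so no pure-strategy equilibrium exists.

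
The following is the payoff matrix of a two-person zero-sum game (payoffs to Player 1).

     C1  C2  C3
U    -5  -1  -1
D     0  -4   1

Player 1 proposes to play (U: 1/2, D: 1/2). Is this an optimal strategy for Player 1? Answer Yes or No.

Against C1 this mix gives (1/2)·(-5) + (1/2)·0 = -5/2.
Against C2 this mix gives (1/2)·(-1) + (1/2)·(-4) = -5/2.
Against C3 this mix gives (1/2)·(-1) + (1/2)·1 = 0.
All of Player 2's active replies (C1, C2) yield -5/2, and no column does worse for Player 1. The mix makes Player 2 indifferent and guarantees -5/2, so it is optimal.

Yes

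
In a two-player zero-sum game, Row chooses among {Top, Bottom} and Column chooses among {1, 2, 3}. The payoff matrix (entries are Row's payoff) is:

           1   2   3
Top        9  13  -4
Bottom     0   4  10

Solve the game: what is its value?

Row minima: Top → -4, Bottom → 0; maximin = 0.
Column maxima: 1 → 9, 2 → 13, 3 → 10; minimax = 9.
0 ≠ 9, so there is no saddle point; optimal play is mixed.
2 is strictly dominated by 1 (it gives Row strictly more in every row), so Column never plays it.
On the remaining 2×2 (Top, Bottom vs 1, 3):
Let Row play Top with probability p. Expected payoff against 1: 9p + 0(1−p) = 9p; against 3: (-4)p + 10(1−p) = −14p + 10.
Setting these equal: 9p = −14p + 10 ⇒ 23p = 10 ⇒ p = 10/23, and the value is (9)·(10/23) = 90/23.
For Column: with q = P(1), equating Top's and Bottom's payoffs gives 13q − 4 = −10q + 10 ⇒ q = 14/23.

90/23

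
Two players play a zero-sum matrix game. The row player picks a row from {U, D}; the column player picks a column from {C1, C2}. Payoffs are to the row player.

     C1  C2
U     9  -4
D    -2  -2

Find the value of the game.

-2

Row minima: U → -4, D → -2; maximin = -2.
Column maxima: C1 → 9, C2 → -2; minimax = -2.
Since maximin = minimax = -2, there is a saddle point and the value is -2.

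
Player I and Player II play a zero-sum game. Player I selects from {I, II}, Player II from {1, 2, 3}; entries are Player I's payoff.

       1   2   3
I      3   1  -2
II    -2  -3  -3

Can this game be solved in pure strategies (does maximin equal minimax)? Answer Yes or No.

Yes

Row minima: I → -2, II → -3; maximin = -2.
Column maxima: 1 → 3, 2 → 1, 3 → -2; minimax = -2.
maximin = minimax = -2, so a saddle point exists.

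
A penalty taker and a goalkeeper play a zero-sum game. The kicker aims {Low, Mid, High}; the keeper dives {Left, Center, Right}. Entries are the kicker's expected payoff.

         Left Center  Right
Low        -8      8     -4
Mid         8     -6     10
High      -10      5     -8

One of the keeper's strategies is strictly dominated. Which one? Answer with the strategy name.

Left holds the kicker's payoff strictly below Right in every row: -8 < -4, 8 < 10, -10 < -8.
So Right is strictly dominated for the keeper.

Right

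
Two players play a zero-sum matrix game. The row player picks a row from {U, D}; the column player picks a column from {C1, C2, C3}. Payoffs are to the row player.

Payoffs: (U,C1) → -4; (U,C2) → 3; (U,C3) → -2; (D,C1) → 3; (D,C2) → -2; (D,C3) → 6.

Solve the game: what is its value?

Row minima: U → -4, D → -2; maximin = -2.
Column maxima: C1 → 3, C2 → 3, C3 → 6; minimax = 3.
-2 ≠ 3, so there is no saddle point; optimal play is mixed.
C3 is strictly dominated by C1 (it gives the row player strictly more in every row), so the column player never plays it.
On the remaining 2×2 (U, D vs C1, C2):
Let the row player play U with probability p. Expected payoff against C1: (-4)p + 3(1−p) = −7p + 3; against C2: 3p + (-2)(1−p) = 5p − 2.
Setting these equal: −7p + 3 = 5p − 2 ⇒ −12p = -5 ⇒ p = 5/12, and the value is (-7)·(5/12) + 3 = 1/12.
For the column player: with q = P(C1), equating U's and D's payoffs gives −7q + 3 = 5q − 2 ⇒ q = 5/12.

1/12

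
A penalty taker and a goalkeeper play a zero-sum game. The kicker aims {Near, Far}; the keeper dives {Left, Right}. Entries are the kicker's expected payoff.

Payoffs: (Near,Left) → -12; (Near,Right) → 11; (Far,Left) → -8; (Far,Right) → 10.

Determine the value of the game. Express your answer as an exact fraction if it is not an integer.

-8

Row minima: Near → -12, Far → -8; maximin = -8.
Column maxima: Left → -8, Right → 11; minimax = -8.
Since maximin = minimax = -8, there is a saddle point and the value is -8.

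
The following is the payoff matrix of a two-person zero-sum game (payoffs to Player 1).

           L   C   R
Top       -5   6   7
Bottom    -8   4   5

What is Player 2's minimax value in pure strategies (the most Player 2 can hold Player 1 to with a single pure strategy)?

Column maxima: L → -5, C → 6, R → 7.
The smallest of these is -5.

-5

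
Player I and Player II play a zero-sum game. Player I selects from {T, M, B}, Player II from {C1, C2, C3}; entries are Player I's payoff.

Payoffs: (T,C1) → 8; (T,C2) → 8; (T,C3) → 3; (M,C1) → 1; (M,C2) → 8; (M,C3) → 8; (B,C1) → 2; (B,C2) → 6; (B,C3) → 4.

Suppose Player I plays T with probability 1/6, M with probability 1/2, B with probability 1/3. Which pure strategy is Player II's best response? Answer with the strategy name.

C1

If Player II plays C1, Player I's expected payoff is (1/6)·8 + (1/2)·1 + (1/3)·2 = 5/2.
If Player II plays C2, Player I's expected payoff is (1/6)·8 + (1/2)·8 + (1/3)·6 = 22/3.
If Player II plays C3, Player I's expected payoff is (1/6)·3 + (1/2)·8 + (1/3)·4 = 35/6.
Player II minimizes Player I's payoff; the smallest is 5/2, so the best response is C1.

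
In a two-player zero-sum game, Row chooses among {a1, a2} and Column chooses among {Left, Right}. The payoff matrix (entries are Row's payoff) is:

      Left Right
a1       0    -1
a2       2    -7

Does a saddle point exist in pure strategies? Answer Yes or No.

Row minima: a1 → -1, a2 → -7; maximin = -1.
Column maxima: Left → 2, Right → -1; minimax = -1.
maximin = minimax = -1, so a saddle point exists.

Yes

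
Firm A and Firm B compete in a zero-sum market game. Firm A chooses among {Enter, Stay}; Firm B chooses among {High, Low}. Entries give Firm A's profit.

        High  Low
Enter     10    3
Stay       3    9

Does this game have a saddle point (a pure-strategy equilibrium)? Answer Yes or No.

No

Row minima: Enter → 3, Stay → 3; maximin = 3.
Column maxima: High → 10, Low → 9; minimax = 9.
3 ≠ 9, so no pure-strategy equilibrium exists.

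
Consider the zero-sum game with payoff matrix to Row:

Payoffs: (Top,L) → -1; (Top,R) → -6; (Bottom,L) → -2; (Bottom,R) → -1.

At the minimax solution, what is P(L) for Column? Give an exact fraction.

5/6

Row minima: Top → -6, Bottom → -2; maximin = -2.
Column maxima: L → -1, R → -1; minimax = -1.
-2 ≠ -1, so there is no saddle point; optimal play is mixed.
Let Row play Top with probability p. Expected payoff against L: (-1)p + (-2)(1−p) = p − 2; against R: (-6)p + (-1)(1−p) = −5p − 1.
Setting these equal: p − 2 = −5p − 1 ⇒ 6p = 1 ⇒ p = 1/6, and the value is (1)·(1/6) − 2 = -11/6.
For Column: with q = P(L), equating Top's and Bottom's payoffs gives 5q − 6 = −q − 1 ⇒ q = 5/6.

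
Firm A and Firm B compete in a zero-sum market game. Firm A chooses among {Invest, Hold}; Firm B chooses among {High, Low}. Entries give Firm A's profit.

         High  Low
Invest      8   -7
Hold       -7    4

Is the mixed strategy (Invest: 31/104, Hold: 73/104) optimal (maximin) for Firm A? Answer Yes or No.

Against High this mix gives (31/104)·8 + (73/104)·(-7) = -263/104.
Against Low this mix gives (31/104)·(-7) + (73/104)·4 = 75/104.
Firm B will play High, holding Firm A to -263/104. Shifting weight toward the row that does better against High would raise this floor (the equalizing mix achieves -17/26 against both High and Low), so the proposed strategy is not optimal.

No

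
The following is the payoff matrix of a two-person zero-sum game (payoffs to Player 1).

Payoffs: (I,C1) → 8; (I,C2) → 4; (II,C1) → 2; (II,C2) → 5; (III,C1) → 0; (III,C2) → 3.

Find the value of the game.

Row minima: I → 4, II → 2, III → 0; maximin = 4.
Column maxima: C1 → 8, C2 → 5; minimax = 5.
4 ≠ 5, so there is no saddle point; optimal play is mixed.
III is strictly dominated by I, so Player 1 never plays it.
On the remaining 2×2 (I, II vs C1, C2):
Let Player 1 play I with probability p. Expected payoff against C1: 8p + 2(1−p) = 6p + 2; against C2: 4p + 5(1−p) = −p + 5.
Setting these equal: 6p + 2 = −p + 5 ⇒ 7p = 3 ⇒ p = 3/7, and the value is (6)·(3/7) + 2 = 32/7.
For Player 2: with q = P(C1), equating I's and II's payoffs gives 4q + 4 = −3q + 5 ⇒ q = 1/7.

32/7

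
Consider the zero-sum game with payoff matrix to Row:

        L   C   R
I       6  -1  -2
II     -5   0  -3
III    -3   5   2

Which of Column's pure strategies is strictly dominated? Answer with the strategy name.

C

R holds Row's payoff strictly below C in every row: -2 < -1, -3 < 0, 2 < 5.
So C is strictly dominated for Column.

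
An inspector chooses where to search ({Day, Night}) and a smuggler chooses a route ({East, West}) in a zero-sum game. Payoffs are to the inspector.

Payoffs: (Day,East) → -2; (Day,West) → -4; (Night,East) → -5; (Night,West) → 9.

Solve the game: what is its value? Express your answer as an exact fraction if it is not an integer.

Row minima: Day → -4, Night → -5; maximin = -4.
Column maxima: East → -2, West → 9; minimax = -2.
-4 ≠ -2, so there is no saddle point; optimal play is mixed.
Let the inspector play Day with probability p. Expected payoff against East: (-2)p + (-5)(1−p) = 3p − 5; against West: (-4)p + 9(1−p) = −13p + 9.
Setting these equal: 3p − 5 = −13p + 9 ⇒ 16p = 14 ⇒ p = 7/8, and the value is (3)·(7/8) − 5 = -19/8.
For the smuggler: with q = P(East), equating Day's and Night's payoffs gives 2q − 4 = −14q + 9 ⇒ q = 13/16.

-19/8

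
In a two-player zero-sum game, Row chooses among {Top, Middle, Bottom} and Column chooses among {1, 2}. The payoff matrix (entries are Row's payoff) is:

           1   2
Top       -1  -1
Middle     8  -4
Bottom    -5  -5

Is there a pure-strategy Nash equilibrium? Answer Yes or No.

Row minima: Top → -1, Middle → -4, Bottom → -5; maximin = -1.
Column maxima: 1 → 8, 2 → -1; minimax = -1.
maximin = minimax = -1, so a saddle point exists.

Yes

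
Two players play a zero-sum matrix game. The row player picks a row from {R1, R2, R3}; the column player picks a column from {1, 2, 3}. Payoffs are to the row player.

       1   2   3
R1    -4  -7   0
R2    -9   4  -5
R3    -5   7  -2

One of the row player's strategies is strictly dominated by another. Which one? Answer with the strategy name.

R2

R3 gives a strictly higher payoff than R2 against every column: -5 > -9, 7 > 4, -2 > -5.
So R2 is strictly dominated and the row player never plays it.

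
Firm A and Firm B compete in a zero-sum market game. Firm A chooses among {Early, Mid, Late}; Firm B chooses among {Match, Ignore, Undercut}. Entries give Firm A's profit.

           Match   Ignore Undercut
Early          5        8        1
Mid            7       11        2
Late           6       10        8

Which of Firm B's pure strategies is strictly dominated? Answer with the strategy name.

Match holds Firm A's payoff strictly below Ignore in every row: 5 < 8, 7 < 11, 6 < 10.
So Ignore is strictly dominated for Firm B.

Ignore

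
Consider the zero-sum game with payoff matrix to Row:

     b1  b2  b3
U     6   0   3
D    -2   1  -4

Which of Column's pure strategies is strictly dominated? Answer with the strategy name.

b1

b3 holds Row's payoff strictly below b1 in every row: 3 < 6, -4 < -2.
So b1 is strictly dominated for Column.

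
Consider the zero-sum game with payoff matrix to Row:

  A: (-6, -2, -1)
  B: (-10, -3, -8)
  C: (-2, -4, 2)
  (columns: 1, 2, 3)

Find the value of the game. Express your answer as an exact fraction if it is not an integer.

Row minima: A → -6, B → -10, C → -4; maximin = -4.
Column maxima: 1 → -2, 2 → -2, 3 → 2; minimax = -2.
-4 ≠ -2, so there is no saddle point; optimal play is mixed.
B is strictly dominated by A, so Row never plays it.
3 is strictly dominated by 1 (it gives Row strictly more in every row), so Column never plays it.
On the remaining 2×2 (A, C vs 1, 2):
Let Row play A with probability p. Expected payoff against 1: (-6)p + (-2)(1−p) = −4p − 2; against 2: (-2)p + (-4)(1−p) = 2p − 4.
Setting these equal: −4p − 2 = 2p − 4 ⇒ −6p = -2 ⇒ p = 1/3, and the value is (-4)·(1/3) − 2 = -10/3.
For Column: with q = P(1), equating A's and C's payoffs gives −4q − 2 = 2q − 4 ⇒ q = 1/3.

-10/3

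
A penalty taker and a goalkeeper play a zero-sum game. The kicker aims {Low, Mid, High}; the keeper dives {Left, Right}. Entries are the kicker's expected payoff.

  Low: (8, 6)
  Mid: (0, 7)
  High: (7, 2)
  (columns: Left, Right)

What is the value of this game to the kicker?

Row minima: Low → 6, Mid → 0, High → 2; maximin = 6.
Column maxima: Left → 8, Right → 7; minimax = 7.
6 ≠ 7, so there is no saddle point; optimal play is mixed.
High is strictly dominated by Low, so the kicker never plays it.
On the remaining 2×2 (Low, Mid vs Left, Right):
Let the kicker play Low with probability p. Expected payoff against Left: 8p + 0(1−p) = 8p; against Right: 6p + 7(1−p) = −p + 7.
Setting these equal: 8p = −p + 7 ⇒ 9p = 7 ⇒ p = 7/9, and the value is (8)·(7/9) = 56/9.
For the keeper: with q = P(Left), equating Low's and Mid's payoffs gives 2q + 6 = −7q + 7 ⇒ q = 1/9.

56/9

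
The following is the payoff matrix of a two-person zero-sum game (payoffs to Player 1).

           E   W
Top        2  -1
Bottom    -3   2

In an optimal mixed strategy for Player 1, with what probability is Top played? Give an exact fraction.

Row minima: Top → -1, Bottom → -3; maximin = -1.
Column maxima: E → 2, W → 2; minimax = 2.
-1 ≠ 2, so there is no saddle point; optimal play is mixed.
Let Player 1 play Top with probability p. Expected payoff against E: 2p + (-3)(1−p) = 5p − 3; against W: (-1)p + 2(1−p) = −3p + 2.
Setting these equal: 5p − 3 = −3p + 2 ⇒ 8p = 5 ⇒ p = 5/8, and the value is (5)·(5/8) − 3 = 1/8.
For Player 2: with q = P(E), equating Top's and Bottom's payoffs gives 3q − 1 = −5q + 2 ⇒ q = 3/8.

5/8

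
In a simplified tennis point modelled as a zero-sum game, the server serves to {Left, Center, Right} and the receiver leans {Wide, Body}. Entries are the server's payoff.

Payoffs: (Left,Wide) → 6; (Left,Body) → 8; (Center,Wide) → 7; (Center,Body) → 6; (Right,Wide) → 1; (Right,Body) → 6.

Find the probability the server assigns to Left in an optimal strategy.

Row minima: Left → 6, Center → 6, Right → 1; maximin = 6.
Column maxima: Wide → 7, Body → 8; minimax = 7.
6 ≠ 7, so there is no saddle point; optimal play is mixed.
Right is strictly dominated by Left, so the server never plays it.
On the remaining 2×2 (Left, Center vs Wide, Body):
Let the server play Left with probability p. Expected payoff against Wide: 6p + 7(1−p) = −p + 7; against Body: 8p + 6(1−p) = 2p + 6.
Setting these equal: −p + 7 = 2p + 6 ⇒ −3p = -1 ⇒ p = 1/3, and the value is (-1)·(1/3) + 7 = 20/3.
For the receiver: with q = P(Wide), equating Left's and Center's payoffs gives −2q + 8 = q + 6 ⇒ q = 2/3.

1/3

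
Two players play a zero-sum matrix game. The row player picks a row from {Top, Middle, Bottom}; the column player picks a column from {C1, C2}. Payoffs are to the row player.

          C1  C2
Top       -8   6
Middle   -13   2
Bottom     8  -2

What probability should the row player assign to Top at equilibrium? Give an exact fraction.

Row minima: Top → -8, Middle → -13, Bottom → -2; maximin = -2.
Column maxima: C1 → 8, C2 → 6; minimax = 6.
-2 ≠ 6, so there is no saddle point; optimal play is mixed.
Middle is strictly dominated by Top, so the row player never plays it.
On the remaining 2×2 (Top, Bottom vs C1, C2):
Let the row player play Top with probability p. Expected payoff against C1: (-8)p + 8(1−p) = −16p + 8; against C2: 6p + (-2)(1−p) = 8p − 2.
Setting these equal: −16p + 8 = 8p − 2 ⇒ −24p = -10 ⇒ p = 5/12, and the value is (-16)·(5/12) + 8 = 4/3.
For the column player: with q = P(C1), equating Top's and Bottom's payoffs gives −14q + 6 = 10q − 2 ⇒ q = 1/3.

5/12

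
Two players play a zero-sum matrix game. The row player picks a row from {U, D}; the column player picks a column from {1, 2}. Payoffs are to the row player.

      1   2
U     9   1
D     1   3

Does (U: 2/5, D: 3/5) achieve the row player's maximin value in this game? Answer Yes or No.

Against 1 this mix gives (2/5)·9 + (3/5)·1 = 21/5.
Against 2 this mix gives (2/5)·1 + (3/5)·3 = 11/5.
The column player will play 2, holding the row player to 11/5. Shifting weight toward the row that does better against 2 would raise this floor (the equalizing mix achieves 13/5 against both 2 and 1), so the proposed strategy is not optimal.

No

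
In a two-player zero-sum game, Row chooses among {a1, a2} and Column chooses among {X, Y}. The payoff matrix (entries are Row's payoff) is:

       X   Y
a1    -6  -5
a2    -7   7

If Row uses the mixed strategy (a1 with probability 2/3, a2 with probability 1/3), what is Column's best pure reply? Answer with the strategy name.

If Column plays X, Row's expected payoff is (2/3)·(-6) + (1/3)·(-7) = -19/3.
If Column plays Y, Row's expected payoff is (2/3)·(-5) + (1/3)·7 = -1.
Column minimizes Row's payoff; the smallest is -19/3, so the best response is X.

X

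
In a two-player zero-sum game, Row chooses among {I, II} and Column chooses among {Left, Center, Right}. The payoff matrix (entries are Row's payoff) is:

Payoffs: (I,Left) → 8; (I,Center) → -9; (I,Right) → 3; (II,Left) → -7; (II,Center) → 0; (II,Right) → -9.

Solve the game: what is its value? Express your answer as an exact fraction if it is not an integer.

-27/7

Row minima: I → -9, II → -9; maximin = -9.
Column maxima: Left → 8, Center → 0, Right → 3; minimax = 0.
-9 ≠ 0, so there is no saddle point; optimal play is mixed.
Left is strictly dominated by Right (it gives Row strictly more in every row), so Column never plays it.
On the remaining 2×2 (I, II vs Center, Right):
Let Row play I with probability p. Expected payoff against Center: (-9)p + 0(1−p) = −9p; against Right: 3p + (-9)(1−p) = 12p − 9.
Setting these equal: −9p = 12p − 9 ⇒ −21p = -9 ⇒ p = 3/7, and the value is (-9)·(3/7) = -27/7.
For Column: with q = P(Center), equating I's and II's payoffs gives −12q + 3 = 9q − 9 ⇒ q = 4/7.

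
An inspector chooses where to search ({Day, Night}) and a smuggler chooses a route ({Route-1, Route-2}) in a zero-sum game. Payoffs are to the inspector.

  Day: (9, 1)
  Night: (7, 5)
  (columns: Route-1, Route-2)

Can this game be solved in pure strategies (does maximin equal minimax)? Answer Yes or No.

Yes

Row minima: Day → 1, Night → 5; maximin = 5.
Column maxima: Route-1 → 9, Route-2 → 5; minimax = 5.
maximin = minimax = 5, so a saddle point exists.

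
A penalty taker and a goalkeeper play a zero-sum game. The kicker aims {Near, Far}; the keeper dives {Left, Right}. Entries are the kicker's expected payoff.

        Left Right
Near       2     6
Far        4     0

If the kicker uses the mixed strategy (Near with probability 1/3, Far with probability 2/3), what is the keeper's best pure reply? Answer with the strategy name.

If the keeper plays Left, the kicker's expected payoff is (1/3)·2 + (2/3)·4 = 10/3.
If the keeper plays Right, the kicker's expected payoff is (1/3)·6 + (2/3)·0 = 2.
The keeper minimizes the kicker's payoff; the smallest is 2, so the best response is Right.

Right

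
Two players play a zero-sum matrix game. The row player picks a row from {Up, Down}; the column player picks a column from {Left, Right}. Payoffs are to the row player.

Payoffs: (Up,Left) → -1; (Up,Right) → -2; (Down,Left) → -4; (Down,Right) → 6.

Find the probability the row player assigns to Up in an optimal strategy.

10/11

Row minima: Up → -2, Down → -4; maximin = -2.
Column maxima: Left → -1, Right → 6; minimax = -1.
-2 ≠ -1, so there is no saddle point; optimal play is mixed.
Let the row player play Up with probability p. Expected payoff against Left: (-1)p + (-4)(1−p) = 3p − 4; against Right: (-2)p + 6(1−p) = −8p + 6.
Setting these equal: 3p − 4 = −8p + 6 ⇒ 11p = 10 ⇒ p = 10/11, and the value is (3)·(10/11) − 4 = -14/11.
For the column player: with q = P(Left), equating Up's and Down's payoffs gives q − 2 = −10q + 6 ⇒ q = 8/11.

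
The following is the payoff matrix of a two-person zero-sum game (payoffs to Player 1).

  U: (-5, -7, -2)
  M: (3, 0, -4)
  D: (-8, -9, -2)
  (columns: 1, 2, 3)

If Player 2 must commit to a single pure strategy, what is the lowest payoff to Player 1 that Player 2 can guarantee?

-2

Column maxima: 1 → 3, 2 → 0, 3 → -2.
The smallest of these is -2.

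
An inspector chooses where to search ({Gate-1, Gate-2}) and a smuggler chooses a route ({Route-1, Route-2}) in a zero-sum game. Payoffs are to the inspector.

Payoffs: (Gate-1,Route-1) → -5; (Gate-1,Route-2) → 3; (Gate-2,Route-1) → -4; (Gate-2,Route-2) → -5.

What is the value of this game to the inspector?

-37/9

Row minima: Gate-1 → -5, Gate-2 → -5; maximin = -5.
Column maxima: Route-1 → -4, Route-2 → 3; minimax = -4.
-5 ≠ -4, so there is no saddle point; optimal play is mixed.
Let the inspector play Gate-1 with probability p. Expected payoff against Route-1: (-5)p + (-4)(1−p) = −p − 4; against Route-2: 3p + (-5)(1−p) = 8p − 5.
Setting these equal: −p − 4 = 8p − 5 ⇒ −9p = -1 ⇒ p = 1/9, and the value is (-1)·(1/9) − 4 = -37/9.
For the smuggler: with q = P(Route-1), equating Gate-1's and Gate-2's payoffs gives −8q + 3 = q − 5 ⇒ q = 8/9.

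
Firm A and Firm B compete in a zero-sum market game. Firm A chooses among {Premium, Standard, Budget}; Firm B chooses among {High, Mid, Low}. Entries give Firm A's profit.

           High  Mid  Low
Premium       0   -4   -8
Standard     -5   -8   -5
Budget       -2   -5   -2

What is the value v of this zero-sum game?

Row minima: Premium → -8, Standard → -8, Budget → -5; maximin = -5.
Column maxima: High → 0, Mid → -4, Low → -2; minimax = -4.
-5 ≠ -4, so there is no saddle point; optimal play is mixed.
Standard is strictly dominated by Budget, so Firm A never plays it.
High is strictly dominated by Mid (it gives Firm A strictly more in every row), so Firm B never plays it.
On the remaining 2×2 (Premium, Budget vs Mid, Low):
Let Firm A play Premium with probability p. Expected payoff against Mid: (-4)p + (-5)(1−p) = p − 5; against Low: (-8)p + (-2)(1−p) = −6p − 2.
Setting these equal: p − 5 = −6p − 2 ⇒ 7p = 3 ⇒ p = 3/7, and the value is (1)·(3/7) − 5 = -32/7.
For Firm B: with q = P(Mid), equating Premium's and Budget's payoffs gives 4q − 8 = −3q − 2 ⇒ q = 6/7.

-32/7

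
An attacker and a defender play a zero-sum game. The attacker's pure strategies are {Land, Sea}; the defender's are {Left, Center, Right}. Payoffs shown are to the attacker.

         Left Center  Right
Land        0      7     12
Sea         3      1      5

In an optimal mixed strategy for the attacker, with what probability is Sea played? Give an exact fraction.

Row minima: Land → 0, Sea → 1; maximin = 1.
Column maxima: Left → 3, Center → 7, Right → 12; minimax = 3.
1 ≠ 3, so there is no saddle point; optimal play is mixed.
Right is strictly dominated by Left (it gives the attacker strictly more in every row), so the defender never plays it.
On the remaining 2×2 (Land, Sea vs Left, Center):
Let the attacker play Land with probability p. Expected payoff against Left: 0p + 3(1−p) = −3p + 3; against Center: 7p + 1(1−p) = 6p + 1.
Setting these equal: −3p + 3 = 6p + 1 ⇒ −9p = -2 ⇒ p = 2/9, and the value is (-3)·(2/9) + 3 = 7/3.
For the defender: with q = P(Left), equating Land's and Sea's payoffs gives −7q + 7 = 2q + 1 ⇒ q = 2/3.

7/9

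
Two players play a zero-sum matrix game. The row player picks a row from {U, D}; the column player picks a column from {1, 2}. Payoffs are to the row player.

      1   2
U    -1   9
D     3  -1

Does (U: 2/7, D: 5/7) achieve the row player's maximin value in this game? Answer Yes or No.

Yes

Against 1 this mix gives (2/7)·(-1) + (5/7)·3 = 13/7.
Against 2 this mix gives (2/7)·9 + (5/7)·(-1) = 13/7.
All of the column player's active replies (1, 2) yield 13/7, and no column does worse for the row player. The mix makes the column player indifferent and guarantees 13/7, so it is optimal.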